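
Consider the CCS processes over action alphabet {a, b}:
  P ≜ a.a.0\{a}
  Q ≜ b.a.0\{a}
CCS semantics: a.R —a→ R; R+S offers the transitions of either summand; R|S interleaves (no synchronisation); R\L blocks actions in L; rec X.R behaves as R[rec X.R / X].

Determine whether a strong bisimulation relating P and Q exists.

P ≁ Q

P's transition system — 3 states:
  p0 = a.a.0\{a} :: —a→ p1
  p1 = a.0\{a} :: —a→ p2
  p2 = 0\{a} :: ∅
Q's transition system — 3 states:
  q0 = b.a.0\{a} :: —b→ q1
  q1 = a.0\{a} :: —a→ q2
  q2 = 0\{a} :: ∅
Partition-refinement fixed point:
  B0 = {p0}
  B1 = {p1, q1}
  B2 = {p2, q2}
  B3 = {q0}
p0 ∈ B0, q0 ∈ B3 → different blocks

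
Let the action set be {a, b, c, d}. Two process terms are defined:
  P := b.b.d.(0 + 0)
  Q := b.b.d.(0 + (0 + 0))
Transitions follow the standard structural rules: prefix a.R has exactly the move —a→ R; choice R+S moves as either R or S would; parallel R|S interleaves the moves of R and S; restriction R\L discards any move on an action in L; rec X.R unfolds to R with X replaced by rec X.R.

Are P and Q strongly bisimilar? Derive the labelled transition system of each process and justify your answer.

Reachable graph of P (4 states):
  u0 = b.b.d.(0 + 0) :: —b→ u1
  u1 = b.d.(0 + 0) :: —b→ u2
  u2 = d.(0 + 0) :: —d→ u3
  u3 = 0 + 0 :: ·
Reachable graph of Q (4 states):
  v0 = b.b.d.(0 + (0 + 0)) :: —b→ v1
  v1 = b.d.(0 + (0 + 0)) :: —b→ v2
  v2 = d.(0 + (0 + 0)) :: —d→ v3
  v3 = 0 + (0 + 0) :: ·
Partition-refinement fixed point:
  B0 = {u0, v0}
  B1 = {u1, v1}
  B2 = {u2, v2}
  B3 = {u3, v3}
u0 ∈ B0, v0 ∈ B0 → same block

YES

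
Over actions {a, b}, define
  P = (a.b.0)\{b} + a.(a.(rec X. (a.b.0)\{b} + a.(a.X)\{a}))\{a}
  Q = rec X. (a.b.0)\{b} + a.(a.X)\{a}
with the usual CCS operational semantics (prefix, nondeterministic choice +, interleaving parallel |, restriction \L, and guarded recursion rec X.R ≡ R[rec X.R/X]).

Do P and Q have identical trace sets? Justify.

LTS(P): 3 reachable states
  u0 = (a.b.0)\{b} + a.(a.(rec X. (a.b.0)\{b} + a.(a.X)\{a}))\{a} | ··a··> u1, ··a··> u2
  u1 = (a.(rec X. (a.b.0)\{b} + a.(a.X)\{a}))\{a} | ∅
  u2 = (b.0)\{b} | ∅
LTS(Q): 3 reachable states
  v0 = rec X. (a.b.0)\{b} + a.(a.X)\{a} | ··a··> v1, ··a··> v2
  v1 = (a.(rec X. (a.b.0)\{b} + a.(a.X)\{a}))\{a} | ∅
  v2 = (b.0)\{b} | ∅
Partition-refinement fixed point:
  B0 = {u0, v0}
  B1 = {u1, u2, v1, v2}
u0 ∈ B0, v0 ∈ B0 → same block
Bisimilar ⇒ trace-equivalent.

YES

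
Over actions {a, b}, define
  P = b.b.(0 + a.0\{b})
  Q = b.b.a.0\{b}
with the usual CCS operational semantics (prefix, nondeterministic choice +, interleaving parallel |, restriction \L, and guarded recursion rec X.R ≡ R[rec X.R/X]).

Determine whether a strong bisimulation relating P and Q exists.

LTS(P): 4 reachable states
  u0 = b.b.(0 + a.0\{b}) ⊢ -b-> u1
  u1 = b.(0 + a.0\{b}) ⊢ -b-> u2
  u2 = 0 + a.0\{b} ⊢ -a-> u3
  u3 = 0\{b} ⊢ stopped
LTS(Q): 4 reachable states
  v0 = b.b.a.0\{b} ⊢ -b-> v1
  v1 = b.a.0\{b} ⊢ -b-> v2
  v2 = a.0\{b} ⊢ -a-> v3
  v3 = 0\{b} ⊢ stopped
Coarsest stable partition (strong bisimilarity classes):
  B0 = {u0, v0}
  B1 = {u1, v1}
  B2 = {u2, v2}
  B3 = {u3, v3}
u0 ∈ B0, v0 ∈ B0 → same block

bisimilar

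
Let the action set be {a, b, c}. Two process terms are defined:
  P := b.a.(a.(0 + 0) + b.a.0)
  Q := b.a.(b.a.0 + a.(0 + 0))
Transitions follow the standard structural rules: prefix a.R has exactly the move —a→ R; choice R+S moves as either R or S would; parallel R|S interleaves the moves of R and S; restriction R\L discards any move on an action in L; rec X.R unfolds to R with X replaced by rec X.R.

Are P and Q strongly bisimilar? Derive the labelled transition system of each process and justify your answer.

P's transition system — 6 states:
  u0 = b.a.(a.(0 + 0) + b.a.0) ⊢ —b→ u1
  u1 = a.(a.(0 + 0) + b.a.0) ⊢ —a→ u2
  u2 = a.(0 + 0) + b.a.0 ⊢ —a→ u3, —b→ u4
  u3 = 0 + 0 ⊢ ·
  u4 = a.0 ⊢ —a→ u5
  u5 = 0 ⊢ ·
Q's transition system — 6 states:
  v0 = b.a.(b.a.0 + a.(0 + 0)) ⊢ —b→ v1
  v1 = a.(b.a.0 + a.(0 + 0)) ⊢ —a→ v2
  v2 = b.a.0 + a.(0 + 0) ⊢ —a→ v3, —b→ v4
  v3 = 0 + 0 ⊢ ·
  v4 = a.0 ⊢ —a→ v5
  v5 = 0 ⊢ ·
Bisimilarity quotient blocks:
  B0 = {u0, v0}
  B1 = {u1, v1}
  B2 = {u2, v2}
  B3 = {u3, u5, v3, v5}
  B4 = {u4, v4}
u0 ∈ B0, v0 ∈ B0 → same block

P ~ Q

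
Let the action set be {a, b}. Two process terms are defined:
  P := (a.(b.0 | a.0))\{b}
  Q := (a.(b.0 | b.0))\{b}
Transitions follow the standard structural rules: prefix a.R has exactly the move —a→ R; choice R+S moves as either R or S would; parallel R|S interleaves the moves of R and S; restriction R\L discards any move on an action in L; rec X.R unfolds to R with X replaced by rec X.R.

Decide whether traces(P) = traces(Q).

traces(P) ≠ traces(Q) — witness ⟨aa⟩

Reachable graph of P (3 states):
  m0 = (a.(b.0 | a.0))\{b} → —a→ m1
  m1 = (b.0 | a.0)\{b} → —a→ m2
  m2 = (b.0 | 0)\{b} → ∅
Reachable graph of Q (2 states):
  n0 = (a.(b.0 | b.0))\{b} → —a→ n1
  n1 = (b.0 | b.0)\{b} → ∅
Run σ = ⟨aa⟩ on P: start {m0}
  [1] a ⇒ {m1}
  [2] a ⇒ {m2}
  ✓ P
Run σ = ⟨aa⟩ on Q: start {n0}
  [1] a ⇒ {n1}
  [2] a ⇒ ∅ (Q stuck)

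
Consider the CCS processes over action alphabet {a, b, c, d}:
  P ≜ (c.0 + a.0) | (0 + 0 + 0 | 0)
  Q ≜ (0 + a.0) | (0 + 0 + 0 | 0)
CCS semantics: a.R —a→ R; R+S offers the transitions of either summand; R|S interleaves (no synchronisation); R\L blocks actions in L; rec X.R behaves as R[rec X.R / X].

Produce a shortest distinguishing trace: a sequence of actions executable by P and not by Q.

c

P's transition system — 2 states:
  u0 = (c.0 + a.0) | (0 + 0 + 0 | 0) → -a-> u1, -c-> u1
  u1 = 0 | (0 + 0 + 0 | 0) → ·
Q's transition system — 2 states:
  v0 = (0 + a.0) | (0 + 0 + 0 | 0) → -a-> v1
  v1 = 0 | (0 + 0 + 0 | 0) → ·
Executing c from P (initial set {u0}):
  [1] c ⇒ {u1}
  P completes σ.
Executing c from Q (initial set {v0}):
  [1] c ⇒ ∅ (Q stuck)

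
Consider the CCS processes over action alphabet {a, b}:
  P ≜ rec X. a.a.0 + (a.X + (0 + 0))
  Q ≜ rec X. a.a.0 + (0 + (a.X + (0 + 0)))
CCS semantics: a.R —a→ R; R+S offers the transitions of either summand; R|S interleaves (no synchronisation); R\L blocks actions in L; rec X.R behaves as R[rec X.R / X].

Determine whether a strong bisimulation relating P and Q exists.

LTS(P): 3 reachable states
  u0 = rec X. a.a.0 + (a.X + (0 + 0)) has moves —a→ u0, —a→ u1
  u1 = a.0 has moves —a→ u2
  u2 = 0 has moves deadlocked
LTS(Q): 3 reachable states
  v0 = rec X. a.a.0 + (0 + (a.X + (0 + 0))) has moves —a→ v0, —a→ v1
  v1 = a.0 has moves —a→ v2
  v2 = 0 has moves deadlocked
Coarsest stable partition (strong bisimilarity classes):
  B0 = {u0, v0}
  B1 = {u1, v1}
  B2 = {u2, v2}
u0 ∈ B0, v0 ∈ B0 → same block

P ~ Q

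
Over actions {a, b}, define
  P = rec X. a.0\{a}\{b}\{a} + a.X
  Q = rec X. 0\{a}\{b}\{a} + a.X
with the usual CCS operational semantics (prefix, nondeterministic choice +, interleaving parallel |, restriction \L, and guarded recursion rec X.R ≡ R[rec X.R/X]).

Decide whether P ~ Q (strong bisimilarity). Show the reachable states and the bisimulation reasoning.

NO

LTS(P): 2 reachable states
  s0 = rec X. a.0\{a}\{b}\{a} + a.X → --a--▸ s0, --a--▸ s1
  s1 = 0\{a}\{b}\{a} → stopped
LTS(Q): 1 reachable states
  t0 = rec X. 0\{a}\{b}\{a} + a.X → --a--▸ t0
Partition-refinement fixed point:
  B0 = {s0}
  B1 = {s1}
  B2 = {t0}
s0 ∈ B0, t0 ∈ B2 → different blocks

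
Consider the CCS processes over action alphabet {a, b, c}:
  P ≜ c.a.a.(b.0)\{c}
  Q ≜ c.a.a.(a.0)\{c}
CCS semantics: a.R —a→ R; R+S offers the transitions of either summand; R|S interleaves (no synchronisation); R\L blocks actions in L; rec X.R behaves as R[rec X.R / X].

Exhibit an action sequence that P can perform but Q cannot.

LTS(P): 5 reachable states
  s0 = c.a.a.(b.0)\{c} has moves -c-> s1
  s1 = a.a.(b.0)\{c} has moves -a-> s2
  s2 = a.(b.0)\{c} has moves -a-> s3
  s3 = (b.0)\{c} has moves -b-> s4
  s4 = 0\{c} has moves ·
LTS(Q): 5 reachable states
  t0 = c.a.a.(a.0)\{c} has moves -c-> t1
  t1 = a.a.(a.0)\{c} has moves -a-> t2
  t2 = a.(a.0)\{c} has moves -a-> t3
  t3 = (a.0)\{c} has moves -a-> t4
  t4 = 0\{c} has moves ·
Trace ⟨caab⟩ through P, begin at {s0}:
  [1] c ⇒ {s1}
  [2] a ⇒ {s2}
  [3] a ⇒ {s3}
  [4] b ⇒ {s4}
  — P admits the full trace.
Trace ⟨caab⟩ through Q, begin at {t0}:
  [1] c ⇒ {t1}
  [2] a ⇒ {t2}
  [3] a ⇒ {t3}
  [4] b ⇒ ∅ (Q stuck)

caab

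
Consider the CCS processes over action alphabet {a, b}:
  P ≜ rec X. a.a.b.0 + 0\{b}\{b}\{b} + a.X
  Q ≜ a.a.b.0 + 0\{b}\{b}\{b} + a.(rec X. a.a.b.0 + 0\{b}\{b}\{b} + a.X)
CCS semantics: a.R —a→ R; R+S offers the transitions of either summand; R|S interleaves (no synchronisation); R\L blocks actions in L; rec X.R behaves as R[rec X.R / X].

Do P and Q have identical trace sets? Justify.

traces(P) = traces(Q)

P's transition system — 4 states:
  m0 = rec X. a.a.b.0 + 0\{b}\{b}\{b} + a.X → -a-> m0, -a-> m1
  m1 = a.b.0 → -a-> m2
  m2 = b.0 → -b-> m3
  m3 = 0 → ∅
Q's transition system — 5 states:
  n0 = a.a.b.0 + 0\{b}\{b}\{b} + a.(rec X. a.a.b.0 + 0\{b}\{b}\{b} + a.X) → -a-> n1, -a-> n2
  n1 = a.b.0 → -a-> n3
  n2 = rec X. a.a.b.0 + 0\{b}\{b}\{b} + a.X → -a-> n1, -a-> n2
  n3 = b.0 → -b-> n4
  n4 = 0 → ∅
Coarsest stable partition (strong bisimilarity classes):
  B0 = {m0, n0, n2}
  B1 = {m1, n1}
  B2 = {m2, n3}
  B3 = {m3, n4}
m0 ∈ B0, n0 ∈ B0 → same block
Bisimilar ⇒ trace-equivalent.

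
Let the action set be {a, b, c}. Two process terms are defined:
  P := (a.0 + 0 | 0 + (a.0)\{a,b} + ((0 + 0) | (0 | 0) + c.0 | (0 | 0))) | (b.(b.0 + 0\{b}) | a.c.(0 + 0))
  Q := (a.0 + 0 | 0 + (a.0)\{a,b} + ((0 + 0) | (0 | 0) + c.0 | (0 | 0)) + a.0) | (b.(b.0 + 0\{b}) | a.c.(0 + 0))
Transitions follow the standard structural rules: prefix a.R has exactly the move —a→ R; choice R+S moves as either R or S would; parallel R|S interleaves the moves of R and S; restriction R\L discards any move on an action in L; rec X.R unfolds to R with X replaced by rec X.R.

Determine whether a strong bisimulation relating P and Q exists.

P ~ Q

LTS(P): 27 reachable states
  u0 = (a.0 + 0 | 0 + (a.0)\{a,b} + ((0 + 0) | (0 | 0) + c.0 | (0 | 0))) | (b.(b.0 + 0\{b}) | a.c.(0 + 0)) → =a=> u1, =a=> u2, =b=> u3, =c=> u4
  u1 = (a.0 + 0 | 0 + (a.0)\{a,b} + ((0 + 0) | (0 | 0) + c.0 | (0 | 0))) | (b.(b.0 + 0\{b}) | c.(0 + 0)) → =a=> u5, =b=> u6, =c=> u7, =c=> u8
  u2 = 0 | (b.(b.0 + 0\{b}) | a.c.(0 + 0)) → =a=> u5, =b=> u9
  u3 = (a.0 + 0 | 0 + (a.0)\{a,b} + ((0 + 0) | (0 | 0) + c.0 | (0 | 0))) | ((b.0 + 0\{b}) | a.c.(0 + 0)) → =a=> u6, =a=> u9, =b=> u10, =c=> u11
  u4 = 0 | (0 | 0) | (b.(b.0 + 0\{b}) | a.c.(0 + 0)) → =a=> u8, =b=> u11
  u5 = 0 | (b.(b.0 + 0\{b}) | c.(0 + 0)) → =b=> u12, =c=> u13
  u6 = (a.0 + 0 | 0 + (a.0)\{a,b} + ((0 + 0) | (0 | 0) + c.0 | (0 | 0))) | ((b.0 + 0\{b}) | c.(0 + 0)) → =a=> u12, =b=> u14, =c=> u15, =c=> u16
  u7 = (a.0 + 0 | 0 + (a.0)\{a,b} + ((0 + 0) | (0 | 0) + c.0 | (0 | 0))) | (b.(b.0 + 0\{b}) | (0 + 0)) → =a=> u13, =b=> u15, =c=> u17
  u8 = 0 | (0 | 0) | (b.(b.0 + 0\{b}) | c.(0 + 0)) → =b=> u16, =c=> u17
  u9 = 0 | ((b.0 + 0\{b}) | a.c.(0 + 0)) → =a=> u12, =b=> u18
  u10 = (a.0 + 0 | 0 + (a.0)\{a,b} + ((0 + 0) | (0 | 0) + c.0 | (0 | 0))) | (0 | a.c.(0 + 0)) → =a=> u14, =a=> u18, =c=> u19
  u11 = 0 | (0 | 0) | ((b.0 + 0\{b}) | a.c.(0 + 0)) → =a=> u16, =b=> u19
  u12 = 0 | ((b.0 + 0\{b}) | c.(0 + 0)) → =b=> u20, =c=> u21
  u13 = 0 | (b.(b.0 + 0\{b}) | (0 + 0)) → =b=> u21
  u14 = (a.0 + 0 | 0 + (a.0)\{a,b} + ((0 + 0) | (0 | 0) + c.0 | (0 | 0))) | (0 | c.(0 + 0)) → =a=> u20, =c=> u22, =c=> u23
  u15 = (a.0 + 0 | 0 + (a.0)\{a,b} + ((0 + 0) | (0 | 0) + c.0 | (0 | 0))) | ((b.0 + 0\{b}) | (0 + 0)) → =a=> u21, =b=> u22, =c=> u24
  u16 = 0 | (0 | 0) | ((b.0 + 0\{b}) | c.(0 + 0)) → =b=> u23, =c=> u24
  u17 = 0 | (0 | 0) | (b.(b.0 + 0\{b}) | (0 + 0)) → =b=> u24
  u18 = 0 | (0 | a.c.(0 + 0)) → =a=> u20
  u19 = 0 | (0 | 0) | (0 | a.c.(0 + 0)) → =a=> u23
  u20 = 0 | (0 | c.(0 + 0)) → =c=> u25
  u21 = 0 | ((b.0 + 0\{b}) | (0 + 0)) → =b=> u25
  u22 = (a.0 + 0 | 0 + (a.0)\{a,b} + ((0 + 0) | (0 | 0) + c.0 | (0 | 0))) | (0 | (0 + 0)) → =a=> u25, =c=> u26
  u23 = 0 | (0 | 0) | (0 | c.(0 + 0)) → =c=> u26
  u24 = 0 | (0 | 0) | ((b.0 + 0\{b}) | (0 + 0)) → =b=> u26
  u25 = 0 | (0 | (0 + 0)) → ∅
  u26 = 0 | (0 | 0) | (0 | (0 + 0)) → ∅
LTS(Q): 27 reachable states
  v0 = (a.0 + 0 | 0 + (a.0)\{a,b} + ((0 + 0) | (0 | 0) + c.0 | (0 | 0)) + a.0) | (b.(b.0 + 0\{b}) | a.c.(0 + 0)) → =a=> v1, =a=> v2, =b=> v3, =c=> v4
  v1 = (a.0 + 0 | 0 + (a.0)\{a,b} + ((0 + 0) | (0 | 0) + c.0 | (0 | 0)) + a.0) | (b.(b.0 + 0\{b}) | c.(0 + 0)) → =a=> v5, =b=> v6, =c=> v7, =c=> v8
  v2 = 0 | (b.(b.0 + 0\{b}) | a.c.(0 + 0)) → =a=> v5, =b=> v9
  v3 = (a.0 + 0 | 0 + (a.0)\{a,b} + ((0 + 0) | (0 | 0) + c.0 | (0 | 0)) + a.0) | ((b.0 + 0\{b}) | a.c.(0 + 0)) → =a=> v6, =a=> v9, =b=> v10, =c=> v11
  v4 = 0 | (0 | 0) | (b.(b.0 + 0\{b}) | a.c.(0 + 0)) → =a=> v8, =b=> v11
  v5 = 0 | (b.(b.0 + 0\{b}) | c.(0 + 0)) → =b=> v12, =c=> v13
  v6 = (a.0 + 0 | 0 + (a.0)\{a,b} + ((0 + 0) | (0 | 0) + c.0 | (0 | 0)) + a.0) | ((b.0 + 0\{b}) | c.(0 + 0)) → =a=> v12, =b=> v14, =c=> v15, =c=> v16
  v7 = (a.0 + 0 | 0 + (a.0)\{a,b} + ((0 + 0) | (0 | 0) + c.0 | (0 | 0)) + a.0) | (b.(b.0 + 0\{b}) | (0 + 0)) → =a=> v13, =b=> v15, =c=> v17
  v8 = 0 | (0 | 0) | (b.(b.0 + 0\{b}) | c.(0 + 0)) → =b=> v16, =c=> v17
  v9 = 0 | ((b.0 + 0\{b}) | a.c.(0 + 0)) → =a=> v12, =b=> v18
  v10 = (a.0 + 0 | 0 + (a.0)\{a,b} + ((0 + 0) | (0 | 0) + c.0 | (0 | 0)) + a.0) | (0 | a.c.(0 + 0)) → =a=> v14, =a=> v18, =c=> v19
  v11 = 0 | (0 | 0) | ((b.0 + 0\{b}) | a.c.(0 + 0)) → =a=> v16, =b=> v19
  v12 = 0 | ((b.0 + 0\{b}) | c.(0 + 0)) → =b=> v20, =c=> v21
  v13 = 0 | (b.(b.0 + 0\{b}) | (0 + 0)) → =b=> v21
  v14 = (a.0 + 0 | 0 + (a.0)\{a,b} + ((0 + 0) | (0 | 0) + c.0 | (0 | 0)) + a.0) | (0 | c.(0 + 0)) → =a=> v20, =c=> v22, =c=> v23
  v15 = (a.0 + 0 | 0 + (a.0)\{a,b} + ((0 + 0) | (0 | 0) + c.0 | (0 | 0)) + a.0) | ((b.0 + 0\{b}) | (0 + 0)) → =a=> v21, =b=> v22, =c=> v24
  v16 = 0 | (0 | 0) | ((b.0 + 0\{b}) | c.(0 + 0)) → =b=> v23, =c=> v24
  v17 = 0 | (0 | 0) | (b.(b.0 + 0\{b}) | (0 + 0)) → =b=> v24
  v18 = 0 | (0 | a.c.(0 + 0)) → =a=> v20
  v19 = 0 | (0 | 0) | (0 | a.c.(0 + 0)) → =a=> v23
  v20 = 0 | (0 | c.(0 + 0)) → =c=> v25
  v21 = 0 | ((b.0 + 0\{b}) | (0 + 0)) → =b=> v25
  v22 = (a.0 + 0 | 0 + (a.0)\{a,b} + ((0 + 0) | (0 | 0) + c.0 | (0 | 0)) + a.0) | (0 | (0 + 0)) → =a=> v25, =c=> v26
  v23 = 0 | (0 | 0) | (0 | c.(0 + 0)) → =c=> v26
  v24 = 0 | (0 | 0) | ((b.0 + 0\{b}) | (0 + 0)) → =b=> v26
  v25 = 0 | (0 | (0 + 0)) → ∅
  v26 = 0 | (0 | 0) | (0 | (0 + 0)) → ∅
Bisimilarity quotient blocks:
  B0 = {u0, v0}
  B1 = {u3, v3}
  B2 = {u11, u9, v11, v9}
  B3 = {u18, u19, v18, v19}
  B4 = {u20, u23, v20, v23}
  B5 = {u25, u26, v25, v26}
  B6 = {u12, u16, v12, v16}
  B7 = {u21, u24, v21, v24}
  B8 = {u6, v6}
  B9 = {u15, v15}
  B10 = {u22, v22}
  B11 = {u14, v14}
  B12 = {u10, v10}
  B13 = {u2, u4, v2, v4}
  B14 = {u5, u8, v5, v8}
  B15 = {u13, u17, v13, v17}
  B16 = {u1, v1}
  B17 = {u7, v7}
u0 ∈ B0, v0 ∈ B0 → same block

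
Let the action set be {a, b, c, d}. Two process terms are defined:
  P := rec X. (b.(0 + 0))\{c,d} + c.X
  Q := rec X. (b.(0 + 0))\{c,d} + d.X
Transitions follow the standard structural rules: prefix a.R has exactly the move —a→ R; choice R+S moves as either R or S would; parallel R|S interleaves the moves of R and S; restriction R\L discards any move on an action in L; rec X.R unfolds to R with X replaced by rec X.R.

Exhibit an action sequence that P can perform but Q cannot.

Reachable graph of P (2 states):
  u0 = rec X. (b.(0 + 0))\{c,d} + c.X | =b=> u1, =c=> u0
  u1 = (0 + 0)\{c,d} | ·
Reachable graph of Q (2 states):
  v0 = rec X. (b.(0 + 0))\{c,d} + d.X | =b=> v1, =d=> v0
  v1 = (0 + 0)\{c,d} | ·
Executing c from P (initial set {u0}):
  after c @ step 1: {u0}
  ✓ P
Executing c from Q (initial set {v0}):
  after c @ step 1: ∅ (Q stuck)

c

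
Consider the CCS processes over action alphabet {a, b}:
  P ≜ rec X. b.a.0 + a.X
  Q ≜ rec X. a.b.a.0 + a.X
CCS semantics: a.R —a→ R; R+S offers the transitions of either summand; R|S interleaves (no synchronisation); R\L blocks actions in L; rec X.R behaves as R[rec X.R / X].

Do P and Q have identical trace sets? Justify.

Reachable graph of P (3 states):
  u0 = rec X. b.a.0 + a.X | --a--▸ u0, --b--▸ u1
  u1 = a.0 | --a--▸ u2
  u2 = 0 | deadlocked
Reachable graph of Q (4 states):
  v0 = rec X. a.b.a.0 + a.X | --a--▸ v0, --a--▸ v1
  v1 = b.a.0 | --b--▸ v2
  v2 = a.0 | --a--▸ v3
  v3 = 0 | deadlocked
Executing b from P (initial set {u0}):
  step 1 (b): {u1}
  P completes σ.
Executing b from Q (initial set {v0}):
  step 1 (b): ∅  — Q cannot continue

trace-distinct — witness ⟨b⟩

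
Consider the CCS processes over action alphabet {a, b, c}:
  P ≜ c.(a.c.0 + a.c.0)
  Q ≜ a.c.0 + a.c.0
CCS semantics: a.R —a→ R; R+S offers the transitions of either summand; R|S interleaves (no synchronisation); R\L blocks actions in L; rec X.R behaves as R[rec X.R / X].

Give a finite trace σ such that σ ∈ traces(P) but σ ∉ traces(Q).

c

LTS(P): 4 reachable states
  s0 = c.(a.c.0 + a.c.0) → --c--▸ s1
  s1 = a.c.0 + a.c.0 → --a--▸ s2
  s2 = c.0 → --c--▸ s3
  s3 = 0 → ∅
LTS(Q): 3 reachable states
  t0 = a.c.0 + a.c.0 → --a--▸ t1
  t1 = c.0 → --c--▸ t2
  t2 = 0 → ∅
Run σ = ⟨c⟩ on P: start {s0}
  [1] c ⇒ {s1}
  ✓ P
Run σ = ⟨c⟩ on Q: start {t0}
  [1] c ⇒ no successor for Q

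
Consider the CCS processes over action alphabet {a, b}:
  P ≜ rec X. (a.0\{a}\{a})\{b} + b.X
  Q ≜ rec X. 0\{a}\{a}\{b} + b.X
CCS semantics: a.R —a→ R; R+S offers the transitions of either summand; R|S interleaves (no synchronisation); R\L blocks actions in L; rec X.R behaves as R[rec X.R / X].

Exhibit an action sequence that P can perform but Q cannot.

a

Reachable graph of P (2 states):
  u0 = rec X. (a.0\{a}\{a})\{b} + b.X :: --a--▸ u1, --b--▸ u0
  u1 = 0\{a}\{a}\{b} :: deadlocked
Reachable graph of Q (1 states):
  v0 = rec X. 0\{a}\{a}\{b} + b.X :: --b--▸ v0
Run σ = ⟨a⟩ on P: start {u0}
  [1] a ⇒ {u1}
  ✓ P
Run σ = ⟨a⟩ on Q: start {v0}
  [1] a ⇒ no successor for Q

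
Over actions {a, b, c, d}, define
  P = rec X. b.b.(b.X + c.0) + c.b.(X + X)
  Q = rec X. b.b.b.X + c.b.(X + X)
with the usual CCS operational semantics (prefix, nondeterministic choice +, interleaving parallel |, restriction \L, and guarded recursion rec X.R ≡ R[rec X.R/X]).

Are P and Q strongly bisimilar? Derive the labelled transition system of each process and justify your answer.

NO

LTS(P): 6 reachable states
  u0 = rec X. b.b.(b.X + c.0) + c.b.(X + X) ⊢ —b→ u1, —c→ u2
  u1 = b.(b.(rec X. b.b.(b.X + c.0) + c.b.(X + X)) + c.0) ⊢ —b→ u3
  u2 = b.((rec X. b.b.(b.X + c.0) + c.b.(X + X)) + (rec X. b.b.(b.X + c.0) + c.b.(X + X))) ⊢ —b→ u4
  u3 = b.(rec X. b.b.(b.X + c.0) + c.b.(X + X)) + c.0 ⊢ —b→ u0, —c→ u5
  u4 = (rec X. b.b.(b.X + c.0) + c.b.(X + X)) + (rec X. b.b.(b.X + c.0) + c.b.(X + X)) ⊢ —b→ u1, —c→ u2
  u5 = 0 ⊢ deadlocked
LTS(Q): 5 reachable states
  v0 = rec X. b.b.b.X + c.b.(X + X) ⊢ —b→ v1, —c→ v2
  v1 = b.b.(rec X. b.b.b.X + c.b.(X + X)) ⊢ —b→ v3
  v2 = b.((rec X. b.b.b.X + c.b.(X + X)) + (rec X. b.b.b.X + c.b.(X + X))) ⊢ —b→ v4
  v3 = b.(rec X. b.b.b.X + c.b.(X + X)) ⊢ —b→ v0
  v4 = (rec X. b.b.b.X + c.b.(X + X)) + (rec X. b.b.b.X + c.b.(X + X)) ⊢ —b→ v1, —c→ v2
Coarsest stable partition (strong bisimilarity classes):
  B0 = {u0, u4}
  B1 = {u1}
  B2 = {u3}
  B3 = {u5}
  B4 = {u2}
  B5 = {v0, v4}
  B6 = {v1}
  B7 = {v2, v3}
u0 ∈ B0, v0 ∈ B5 → different blocks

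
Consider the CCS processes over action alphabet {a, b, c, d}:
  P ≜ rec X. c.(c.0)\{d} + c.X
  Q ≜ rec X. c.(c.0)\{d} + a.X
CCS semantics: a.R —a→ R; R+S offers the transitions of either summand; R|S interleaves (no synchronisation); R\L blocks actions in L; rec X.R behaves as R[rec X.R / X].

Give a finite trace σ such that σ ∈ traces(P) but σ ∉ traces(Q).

ccc

P's transition system — 3 states:
  s0 = rec X. c.(c.0)\{d} + c.X | —c→ s0, —c→ s1
  s1 = (c.0)\{d} | —c→ s2
  s2 = 0\{d} | ·
Q's transition system — 3 states:
  t0 = rec X. c.(c.0)\{d} + a.X | —a→ t0, —c→ t1
  t1 = (c.0)\{d} | —c→ t2
  t2 = 0\{d} | ·
Executing ccc from P (initial set {s0}):
  after c @ step 1: {s0, s1}
  after c @ step 2: {s0, s1, s2}
  after c @ step 3: {s0, s1, s2}
  — P admits the full trace.
Executing ccc from Q (initial set {t0}):
  after c @ step 1: {t1}
  after c @ step 2: {t2}
  after c @ step 3: ∅  — Q cannot continue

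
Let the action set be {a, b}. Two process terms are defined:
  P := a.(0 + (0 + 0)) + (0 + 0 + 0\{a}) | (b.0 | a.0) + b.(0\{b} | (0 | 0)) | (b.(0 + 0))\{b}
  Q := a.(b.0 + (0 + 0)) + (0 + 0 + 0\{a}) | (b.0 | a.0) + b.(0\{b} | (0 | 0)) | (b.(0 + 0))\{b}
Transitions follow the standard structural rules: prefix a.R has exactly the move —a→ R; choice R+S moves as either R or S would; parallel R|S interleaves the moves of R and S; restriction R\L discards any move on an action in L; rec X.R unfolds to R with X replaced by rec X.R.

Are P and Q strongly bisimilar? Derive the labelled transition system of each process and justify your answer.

LTS(P): 6 reachable states
  u0 = a.(0 + (0 + 0)) + (0 + 0 + 0\{a}) | (b.0 | a.0) + b.(0\{b} | (0 | 0)) | (b.(0 + 0))\{b} :: ··a··> u1, ··a··> u2, ··b··> u3, ··b··> u4
  u1 = (0 + 0 + 0\{a}) | (b.0 | 0) :: ··b··> u5
  u2 = 0 + (0 + 0) :: ·
  u3 = (0 + 0 + 0\{a}) | (0 | a.0) :: ··a··> u5
  u4 = 0\{b} | (0 | 0) | (b.(0 + 0))\{b} :: ·
  u5 = (0 + 0 + 0\{a}) | (0 | 0) :: ·
LTS(Q): 7 reachable states
  v0 = a.(b.0 + (0 + 0)) + (0 + 0 + 0\{a}) | (b.0 | a.0) + b.(0\{b} | (0 | 0)) | (b.(0 + 0))\{b} :: ··a··> v1, ··a··> v2, ··b··> v3, ··b··> v4
  v1 = (0 + 0 + 0\{a}) | (b.0 | 0) :: ··b··> v5
  v2 = b.0 + (0 + 0) :: ··b··> v6
  v3 = (0 + 0 + 0\{a}) | (0 | a.0) :: ··a··> v5
  v4 = 0\{b} | (0 | 0) | (b.(0 + 0))\{b} :: ·
  v5 = (0 + 0 + 0\{a}) | (0 | 0) :: ·
  v6 = 0 :: ·
Bisimilarity quotient blocks:
  B0 = {u0}
  B1 = {u2, u4, u5, v4, v5, v6}
  B2 = {u3, v3}
  B3 = {u1, v1, v2}
  B4 = {v0}
u0 ∈ B0, v0 ∈ B4 → different blocks

not bisimilar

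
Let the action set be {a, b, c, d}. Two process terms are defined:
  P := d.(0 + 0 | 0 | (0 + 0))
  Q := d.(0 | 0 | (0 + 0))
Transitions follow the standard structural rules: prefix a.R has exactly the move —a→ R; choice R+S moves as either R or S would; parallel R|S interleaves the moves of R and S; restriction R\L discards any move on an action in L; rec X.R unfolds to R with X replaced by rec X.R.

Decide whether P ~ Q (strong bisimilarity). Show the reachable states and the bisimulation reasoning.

P ~ Q

P's transition system — 2 states:
  s0 = d.(0 + 0 | 0 | (0 + 0)) has moves --d--▸ s1
  s1 = 0 + 0 | 0 | (0 + 0) has moves (no moves)
Q's transition system — 2 states:
  t0 = d.(0 | 0 | (0 + 0)) has moves --d--▸ t1
  t1 = 0 | 0 | (0 + 0) has moves (no moves)
Bisimilarity quotient blocks:
  B0 = {s0, t0}
  B1 = {s1, t1}
s0 ∈ B0, t0 ∈ B0 → same block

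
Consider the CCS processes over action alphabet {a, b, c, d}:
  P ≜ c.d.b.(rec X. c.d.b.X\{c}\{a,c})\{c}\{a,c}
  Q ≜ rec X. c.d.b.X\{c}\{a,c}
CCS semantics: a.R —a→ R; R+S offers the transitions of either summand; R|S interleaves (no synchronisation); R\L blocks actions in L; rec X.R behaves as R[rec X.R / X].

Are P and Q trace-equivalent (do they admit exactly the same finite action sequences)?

YES

LTS(P): 4 reachable states
  m0 = c.d.b.(rec X. c.d.b.X\{c}\{a,c})\{c}\{a,c} :: -c-> m1
  m1 = d.b.(rec X. c.d.b.X\{c}\{a,c})\{c}\{a,c} :: -d-> m2
  m2 = b.(rec X. c.d.b.X\{c}\{a,c})\{c}\{a,c} :: -b-> m3
  m3 = (rec X. c.d.b.X\{c}\{a,c})\{c}\{a,c} :: (no moves)
LTS(Q): 4 reachable states
  n0 = rec X. c.d.b.X\{c}\{a,c} :: -c-> n1
  n1 = d.b.(rec X. c.d.b.X\{c}\{a,c})\{c}\{a,c} :: -d-> n2
  n2 = b.(rec X. c.d.b.X\{c}\{a,c})\{c}\{a,c} :: -b-> n3
  n3 = (rec X. c.d.b.X\{c}\{a,c})\{c}\{a,c} :: (no moves)
Coarsest stable partition (strong bisimilarity classes):
  B0 = {m0, n0}
  B1 = {m1, n1}
  B2 = {m2, n2}
  B3 = {m3, n3}
m0 ∈ B0, n0 ∈ B0 → same block
Bisimilar ⇒ trace-equivalent.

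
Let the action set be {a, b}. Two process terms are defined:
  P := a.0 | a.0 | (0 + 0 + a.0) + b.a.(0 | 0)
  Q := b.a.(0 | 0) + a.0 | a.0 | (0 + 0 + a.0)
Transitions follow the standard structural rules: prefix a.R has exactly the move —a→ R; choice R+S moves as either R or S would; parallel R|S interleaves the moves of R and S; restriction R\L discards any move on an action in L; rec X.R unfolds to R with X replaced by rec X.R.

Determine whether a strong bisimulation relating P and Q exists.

YES

P's transition system — 10 states:
  m0 = a.0 | a.0 | (0 + 0 + a.0) + b.a.(0 | 0) | —a→ m1, —a→ m2, —a→ m3, —b→ m4
  m1 = 0 | a.0 | (0 + 0 + a.0) | —a→ m5, —a→ m6
  m2 = a.0 | 0 | (0 + 0 + a.0) | —a→ m5, —a→ m7
  m3 = a.0 | a.0 | 0 | —a→ m6, —a→ m7
  m4 = a.(0 | 0) | —a→ m8
  m5 = 0 | 0 | (0 + 0 + a.0) | —a→ m9
  m6 = 0 | a.0 | 0 | —a→ m9
  m7 = a.0 | 0 | 0 | —a→ m9
  m8 = 0 | 0 | deadlocked
  m9 = 0 | 0 | 0 | deadlocked
Q's transition system — 10 states:
  n0 = b.a.(0 | 0) + a.0 | a.0 | (0 + 0 + a.0) | —a→ n1, —a→ n2, —a→ n3, —b→ n4
  n1 = 0 | a.0 | (0 + 0 + a.0) | —a→ n5, —a→ n6
  n2 = a.0 | 0 | (0 + 0 + a.0) | —a→ n5, —a→ n7
  n3 = a.0 | a.0 | 0 | —a→ n6, —a→ n7
  n4 = a.(0 | 0) | —a→ n8
  n5 = 0 | 0 | (0 + 0 + a.0) | —a→ n9
  n6 = 0 | a.0 | 0 | —a→ n9
  n7 = a.0 | 0 | 0 | —a→ n9
  n8 = 0 | 0 | deadlocked
  n9 = 0 | 0 | 0 | deadlocked
Partition-refinement fixed point:
  B0 = {m0, n0}
  B1 = {m1, m2, m3, n1, n2, n3}
  B2 = {m4, m5, m6, m7, n4, n5, n6, n7}
  B3 = {m8, m9, n8, n9}
m0 ∈ B0, n0 ∈ B0 → same block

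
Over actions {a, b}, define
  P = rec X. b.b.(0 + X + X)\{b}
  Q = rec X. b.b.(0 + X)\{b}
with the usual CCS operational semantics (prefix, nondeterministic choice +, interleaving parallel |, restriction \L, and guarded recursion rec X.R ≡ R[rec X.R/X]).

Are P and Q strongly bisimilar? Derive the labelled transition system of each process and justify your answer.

P ~ Q

Reachable graph of P (3 states):
  s0 = rec X. b.b.(0 + X + X)\{b} → =b=> s1
  s1 = b.(0 + (rec X. b.b.(0 + X + X)\{b}) + (rec X. b.b.(0 + X + X)\{b}))\{b} → =b=> s2
  s2 = (0 + (rec X. b.b.(0 + X + X)\{b}) + (rec X. b.b.(0 + X + X)\{b}))\{b} → ∅
Reachable graph of Q (3 states):
  t0 = rec X. b.b.(0 + X)\{b} → =b=> t1
  t1 = b.(0 + (rec X. b.b.(0 + X)\{b}))\{b} → =b=> t2
  t2 = (0 + (rec X. b.b.(0 + X)\{b}))\{b} → ∅
Coarsest stable partition (strong bisimilarity classes):
  B0 = {s0, t0}
  B1 = {s1, t1}
  B2 = {s2, t2}
s0 ∈ B0, t0 ∈ B0 → same block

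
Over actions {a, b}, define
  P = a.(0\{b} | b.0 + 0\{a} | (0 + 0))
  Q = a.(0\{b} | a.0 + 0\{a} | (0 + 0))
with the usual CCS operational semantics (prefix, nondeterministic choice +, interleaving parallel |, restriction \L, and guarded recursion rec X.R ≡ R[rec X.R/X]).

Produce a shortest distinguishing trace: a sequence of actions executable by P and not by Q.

ab

LTS(P): 3 reachable states
  s0 = a.(0\{b} | b.0 + 0\{a} | (0 + 0)) → —a→ s1
  s1 = 0\{b} | b.0 + 0\{a} | (0 + 0) → —b→ s2
  s2 = 0\{b} | 0 → ∅
LTS(Q): 3 reachable states
  t0 = a.(0\{b} | a.0 + 0\{a} | (0 + 0)) → —a→ t1
  t1 = 0\{b} | a.0 + 0\{a} | (0 + 0) → —a→ t2
  t2 = 0\{b} | 0 → ∅
Executing ab from P (initial set {s0}):
  after a @ step 1: {s1}
  after b @ step 2: {s2}
  — P admits the full trace.
Executing ab from Q (initial set {t0}):
  after a @ step 1: {t1}
  after b @ step 2: ∅ (Q stuck)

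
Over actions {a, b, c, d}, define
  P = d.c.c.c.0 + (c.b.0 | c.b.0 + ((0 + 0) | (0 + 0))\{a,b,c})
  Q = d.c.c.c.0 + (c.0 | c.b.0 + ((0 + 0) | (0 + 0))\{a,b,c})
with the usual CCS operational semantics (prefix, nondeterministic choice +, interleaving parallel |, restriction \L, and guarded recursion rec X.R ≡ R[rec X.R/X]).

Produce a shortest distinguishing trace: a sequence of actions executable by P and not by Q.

cbcb

Reachable graph of P (13 states):
  p0 = d.c.c.c.0 + (c.b.0 | c.b.0 + ((0 + 0) | (0 + 0))\{a,b,c}) has moves —c→ p1, —c→ p2, —d→ p3
  p1 = b.0 | c.b.0 has moves —b→ p4, —c→ p5
  p2 = c.b.0 | b.0 has moves —b→ p6, —c→ p5
  p3 = c.c.c.0 has moves —c→ p7
  p4 = 0 | c.b.0 has moves —c→ p8
  p5 = b.0 | b.0 has moves —b→ p8, —b→ p9
  p6 = c.b.0 | 0 has moves —c→ p9
  p7 = c.c.0 has moves —c→ p10
  p8 = 0 | b.0 has moves —b→ p11
  p9 = b.0 | 0 has moves —b→ p11
  p10 = c.0 has moves —c→ p12
  p11 = 0 | 0 has moves ∅
  p12 = 0 has moves ∅
Reachable graph of Q (10 states):
  q0 = d.c.c.c.0 + (c.0 | c.b.0 + ((0 + 0) | (0 + 0))\{a,b,c}) has moves —c→ q1, —c→ q2, —d→ q3
  q1 = 0 | c.b.0 has moves —c→ q4
  q2 = c.0 | b.0 has moves —b→ q5, —c→ q4
  q3 = c.c.c.0 has moves —c→ q6
  q4 = 0 | b.0 has moves —b→ q7
  q5 = c.0 | 0 has moves —c→ q7
  q6 = c.c.0 has moves —c→ q8
  q7 = 0 | 0 has moves ∅
  q8 = c.0 has moves —c→ q9
  q9 = 0 has moves ∅
Executing cbcb from P (initial set {p0}):
  [1] c ⇒ {p1, p2}
  [2] b ⇒ {p4, p6}
  [3] c ⇒ {p8, p9}
  [4] b ⇒ {p11}
  ✓ P
Executing cbcb from Q (initial set {q0}):
  [1] c ⇒ {q1, q2}
  [2] b ⇒ {q5}
  [3] c ⇒ {q7}
  [4] b ⇒ no successor for Q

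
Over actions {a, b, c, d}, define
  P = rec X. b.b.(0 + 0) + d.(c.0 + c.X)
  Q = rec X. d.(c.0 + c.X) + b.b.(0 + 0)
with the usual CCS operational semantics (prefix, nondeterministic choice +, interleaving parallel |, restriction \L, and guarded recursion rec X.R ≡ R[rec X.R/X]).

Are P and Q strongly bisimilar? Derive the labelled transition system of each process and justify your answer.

bisimilar

P's transition system — 5 states:
  m0 = rec X. b.b.(0 + 0) + d.(c.0 + c.X) → =b=> m1, =d=> m2
  m1 = b.(0 + 0) → =b=> m3
  m2 = c.0 + c.(rec X. b.b.(0 + 0) + d.(c.0 + c.X)) → =c=> m0, =c=> m4
  m3 = 0 + 0 → stopped
  m4 = 0 → stopped
Q's transition system — 5 states:
  n0 = rec X. d.(c.0 + c.X) + b.b.(0 + 0) → =b=> n1, =d=> n2
  n1 = b.(0 + 0) → =b=> n3
  n2 = c.0 + c.(rec X. d.(c.0 + c.X) + b.b.(0 + 0)) → =c=> n0, =c=> n4
  n3 = 0 + 0 → stopped
  n4 = 0 → stopped
Coarsest stable partition (strong bisimilarity classes):
  B0 = {m0, n0}
  B1 = {m1, n1}
  B2 = {m3, m4, n3, n4}
  B3 = {m2, n2}
m0 ∈ B0, n0 ∈ B0 → same block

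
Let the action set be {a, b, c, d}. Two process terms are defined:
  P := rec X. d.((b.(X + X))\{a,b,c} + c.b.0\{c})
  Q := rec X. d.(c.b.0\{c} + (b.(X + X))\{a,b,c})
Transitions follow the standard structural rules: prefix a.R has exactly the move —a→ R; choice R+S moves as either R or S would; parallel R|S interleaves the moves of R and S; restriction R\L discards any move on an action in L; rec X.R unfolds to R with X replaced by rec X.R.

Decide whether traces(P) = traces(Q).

trace-equivalent

P's transition system — 4 states:
  m0 = rec X. d.((b.(X + X))\{a,b,c} + c.b.0\{c}) has moves -d-> m1
  m1 = (b.((rec X. d.((b.(X + X))\{a,b,c} + c.b.0\{c})) + (rec X. d.((b.(X + X))\{a,b,c} + c.b.0\{c}))))\{a,b,c} + c.b.0\{c} has moves -c-> m2
  m2 = b.0\{c} has moves -b-> m3
  m3 = 0\{c} has moves deadlocked
Q's transition system — 4 states:
  n0 = rec X. d.(c.b.0\{c} + (b.(X + X))\{a,b,c}) has moves -d-> n1
  n1 = c.b.0\{c} + (b.((rec X. d.(c.b.0\{c} + (b.(X + X))\{a,b,c})) + (rec X. d.(c.b.0\{c} + (b.(X + X))\{a,b,c}))))\{a,b,c} has moves -c-> n2
  n2 = b.0\{c} has moves -b-> n3
  n3 = 0\{c} has moves deadlocked
Partition-refinement fixed point:
  B0 = {m0, n0}
  B1 = {m1, n1}
  B2 = {m2, n2}
  B3 = {m3, n3}
m0 ∈ B0, n0 ∈ B0 → same block
Bisimilar ⇒ trace-equivalent.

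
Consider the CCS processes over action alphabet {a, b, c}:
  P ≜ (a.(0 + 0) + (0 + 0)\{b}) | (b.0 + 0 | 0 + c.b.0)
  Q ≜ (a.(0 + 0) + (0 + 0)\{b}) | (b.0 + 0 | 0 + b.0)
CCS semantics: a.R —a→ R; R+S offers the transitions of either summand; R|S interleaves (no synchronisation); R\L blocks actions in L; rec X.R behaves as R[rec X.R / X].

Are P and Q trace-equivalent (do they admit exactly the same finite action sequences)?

P's transition system — 6 states:
  p0 = (a.(0 + 0) + (0 + 0)\{b}) | (b.0 + 0 | 0 + c.b.0) | --a--▸ p1, --b--▸ p2, --c--▸ p3
  p1 = (0 + 0) | (b.0 + 0 | 0 + c.b.0) | --b--▸ p4, --c--▸ p5
  p2 = (a.(0 + 0) + (0 + 0)\{b}) | 0 | --a--▸ p4
  p3 = (a.(0 + 0) + (0 + 0)\{b}) | b.0 | --a--▸ p5, --b--▸ p2
  p4 = (0 + 0) | 0 | (no moves)
  p5 = (0 + 0) | b.0 | --b--▸ p4
Q's transition system — 4 states:
  q0 = (a.(0 + 0) + (0 + 0)\{b}) | (b.0 + 0 | 0 + b.0) | --a--▸ q1, --b--▸ q2
  q1 = (0 + 0) | (b.0 + 0 | 0 + b.0) | --b--▸ q3
  q2 = (a.(0 + 0) + (0 + 0)\{b}) | 0 | --a--▸ q3
  q3 = (0 + 0) | 0 | (no moves)
Run σ = ⟨c⟩ on P: start {p0}
  after c @ step 1: {p3}
  ✓ P
Run σ = ⟨c⟩ on Q: start {q0}
  after c @ step 1: no successor for Q

traces(P) ≠ traces(Q) — witness ⟨c⟩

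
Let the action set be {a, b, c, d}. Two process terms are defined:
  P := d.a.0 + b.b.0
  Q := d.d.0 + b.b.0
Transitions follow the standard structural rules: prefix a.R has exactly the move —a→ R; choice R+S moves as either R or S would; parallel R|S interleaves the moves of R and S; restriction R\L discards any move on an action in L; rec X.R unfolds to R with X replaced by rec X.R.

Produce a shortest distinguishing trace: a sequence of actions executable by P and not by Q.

LTS(P): 4 reachable states
  p0 = d.a.0 + b.b.0 | -b-> p1, -d-> p2
  p1 = b.0 | -b-> p3
  p2 = a.0 | -a-> p3
  p3 = 0 | stopped
LTS(Q): 4 reachable states
  q0 = d.d.0 + b.b.0 | -b-> q1, -d-> q2
  q1 = b.0 | -b-> q3
  q2 = d.0 | -d-> q3
  q3 = 0 | stopped
Executing da from P (initial set {p0}):
  after d @ step 1: {p2}
  after a @ step 2: {p3}
  P completes σ.
Executing da from Q (initial set {q0}):
  after d @ step 1: {q2}
  after a @ step 2: no successor for Q

da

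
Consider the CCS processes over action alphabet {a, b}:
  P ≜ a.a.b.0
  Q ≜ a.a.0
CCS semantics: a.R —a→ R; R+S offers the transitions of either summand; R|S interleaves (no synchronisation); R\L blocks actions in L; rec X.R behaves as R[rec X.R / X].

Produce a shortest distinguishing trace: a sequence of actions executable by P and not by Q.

aab

P's transition system — 4 states:
  p0 = a.a.b.0 → =a=> p1
  p1 = a.b.0 → =a=> p2
  p2 = b.0 → =b=> p3
  p3 = 0 → ·
Q's transition system — 3 states:
  q0 = a.a.0 → =a=> q1
  q1 = a.0 → =a=> q2
  q2 = 0 → ·
Run σ = ⟨aab⟩ on P: start {p0}
  [1] a ⇒ {p1}
  [2] a ⇒ {p2}
  [3] b ⇒ {p3}
  P completes σ.
Run σ = ⟨aab⟩ on Q: start {q0}
  [1] a ⇒ {q1}
  [2] a ⇒ {q2}
  [3] b ⇒ ∅  — Q cannot continue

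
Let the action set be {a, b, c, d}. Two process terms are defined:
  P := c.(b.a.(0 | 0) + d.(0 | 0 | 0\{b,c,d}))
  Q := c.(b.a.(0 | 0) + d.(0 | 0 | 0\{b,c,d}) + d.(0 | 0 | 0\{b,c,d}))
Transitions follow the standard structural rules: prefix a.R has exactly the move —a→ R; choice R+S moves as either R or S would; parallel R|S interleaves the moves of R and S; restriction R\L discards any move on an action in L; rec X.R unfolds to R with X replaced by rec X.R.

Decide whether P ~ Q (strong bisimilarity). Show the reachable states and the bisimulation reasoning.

P ~ Q

LTS(P): 5 reachable states
  m0 = c.(b.a.(0 | 0) + d.(0 | 0 | 0\{b,c,d})) | -c-> m1
  m1 = b.a.(0 | 0) + d.(0 | 0 | 0\{b,c,d}) | -b-> m2, -d-> m3
  m2 = a.(0 | 0) | -a-> m4
  m3 = 0 | 0 | 0\{b,c,d} | ∅
  m4 = 0 | 0 | ∅
LTS(Q): 5 reachable states
  n0 = c.(b.a.(0 | 0) + d.(0 | 0 | 0\{b,c,d}) + d.(0 | 0 | 0\{b,c,d})) | -c-> n1
  n1 = b.a.(0 | 0) + d.(0 | 0 | 0\{b,c,d}) + d.(0 | 0 | 0\{b,c,d}) | -b-> n2, -d-> n3
  n2 = a.(0 | 0) | -a-> n4
  n3 = 0 | 0 | 0\{b,c,d} | ∅
  n4 = 0 | 0 | ∅
Coarsest stable partition (strong bisimilarity classes):
  B0 = {m0, n0}
  B1 = {m1, n1}
  B2 = {m3, m4, n3, n4}
  B3 = {m2, n2}
m0 ∈ B0, n0 ∈ B0 → same block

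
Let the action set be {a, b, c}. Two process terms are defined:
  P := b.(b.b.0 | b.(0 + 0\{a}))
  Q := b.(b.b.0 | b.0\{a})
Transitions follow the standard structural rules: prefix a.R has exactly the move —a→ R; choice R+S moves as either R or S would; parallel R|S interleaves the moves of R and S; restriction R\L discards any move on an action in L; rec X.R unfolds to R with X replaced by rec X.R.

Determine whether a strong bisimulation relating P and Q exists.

P ~ Q

LTS(P): 7 reachable states
  s0 = b.(b.b.0 | b.(0 + 0\{a})) | =b=> s1
  s1 = b.b.0 | b.(0 + 0\{a}) | =b=> s2, =b=> s3
  s2 = b.0 | b.(0 + 0\{a}) | =b=> s4, =b=> s5
  s3 = b.b.0 | (0 + 0\{a}) | =b=> s5
  s4 = 0 | b.(0 + 0\{a}) | =b=> s6
  s5 = b.0 | (0 + 0\{a}) | =b=> s6
  s6 = 0 | (0 + 0\{a}) | stopped
LTS(Q): 7 reachable states
  t0 = b.(b.b.0 | b.0\{a}) | =b=> t1
  t1 = b.b.0 | b.0\{a} | =b=> t2, =b=> t3
  t2 = b.0 | b.0\{a} | =b=> t4, =b=> t5
  t3 = b.b.0 | 0\{a} | =b=> t5
  t4 = 0 | b.0\{a} | =b=> t6
  t5 = b.0 | 0\{a} | =b=> t6
  t6 = 0 | 0\{a} | stopped
Bisimilarity quotient blocks:
  B0 = {s0, t0}
  B1 = {s1, t1}
  B2 = {s2, s3, t2, t3}
  B3 = {s4, s5, t4, t5}
  B4 = {s6, t6}
s0 ∈ B0, t0 ∈ B0 → same block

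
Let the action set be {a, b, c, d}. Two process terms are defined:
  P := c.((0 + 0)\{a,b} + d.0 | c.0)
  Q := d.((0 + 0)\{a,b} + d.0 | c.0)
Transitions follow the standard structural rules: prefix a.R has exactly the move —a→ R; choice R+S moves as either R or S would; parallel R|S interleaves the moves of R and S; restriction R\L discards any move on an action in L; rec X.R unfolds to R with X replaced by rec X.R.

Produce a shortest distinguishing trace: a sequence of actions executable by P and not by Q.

c

LTS(P): 5 reachable states
  m0 = c.((0 + 0)\{a,b} + d.0 | c.0) ⊢ --c--▸ m1
  m1 = (0 + 0)\{a,b} + d.0 | c.0 ⊢ --c--▸ m2, --d--▸ m3
  m2 = d.0 | 0 ⊢ --d--▸ m4
  m3 = 0 | c.0 ⊢ --c--▸ m4
  m4 = 0 | 0 ⊢ (no moves)
LTS(Q): 5 reachable states
  n0 = d.((0 + 0)\{a,b} + d.0 | c.0) ⊢ --d--▸ n1
  n1 = (0 + 0)\{a,b} + d.0 | c.0 ⊢ --c--▸ n2, --d--▸ n3
  n2 = d.0 | 0 ⊢ --d--▸ n4
  n3 = 0 | c.0 ⊢ --c--▸ n4
  n4 = 0 | 0 ⊢ (no moves)
Run σ = ⟨c⟩ on P: start {m0}
  after c @ step 1: {m1}
  — P admits the full trace.
Run σ = ⟨c⟩ on Q: start {n0}
  after c @ step 1: ∅ (Q stuck)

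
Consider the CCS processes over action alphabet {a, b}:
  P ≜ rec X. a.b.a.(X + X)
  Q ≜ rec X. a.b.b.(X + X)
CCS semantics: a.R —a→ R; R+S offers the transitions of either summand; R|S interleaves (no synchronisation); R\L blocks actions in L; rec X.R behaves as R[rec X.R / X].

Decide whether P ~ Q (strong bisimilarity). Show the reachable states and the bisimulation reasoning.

P's transition system — 4 states:
  u0 = rec X. a.b.a.(X + X) has moves --a--▸ u1
  u1 = b.a.((rec X. a.b.a.(X + X)) + (rec X. a.b.a.(X + X))) has moves --b--▸ u2
  u2 = a.((rec X. a.b.a.(X + X)) + (rec X. a.b.a.(X + X))) has moves --a--▸ u3
  u3 = (rec X. a.b.a.(X + X)) + (rec X. a.b.a.(X + X)) has moves --a--▸ u1
Q's transition system — 4 states:
  v0 = rec X. a.b.b.(X + X) has moves --a--▸ v1
  v1 = b.b.((rec X. a.b.b.(X + X)) + (rec X. a.b.b.(X + X))) has moves --b--▸ v2
  v2 = b.((rec X. a.b.b.(X + X)) + (rec X. a.b.b.(X + X))) has moves --b--▸ v3
  v3 = (rec X. a.b.b.(X + X)) + (rec X. a.b.b.(X + X)) has moves --a--▸ v1
Bisimilarity quotient blocks:
  B0 = {u0, u3}
  B1 = {u1}
  B2 = {u2}
  B3 = {v0, v3}
  B4 = {v1}
  B5 = {v2}
u0 ∈ B0, v0 ∈ B3 → different blocks

P ≁ Q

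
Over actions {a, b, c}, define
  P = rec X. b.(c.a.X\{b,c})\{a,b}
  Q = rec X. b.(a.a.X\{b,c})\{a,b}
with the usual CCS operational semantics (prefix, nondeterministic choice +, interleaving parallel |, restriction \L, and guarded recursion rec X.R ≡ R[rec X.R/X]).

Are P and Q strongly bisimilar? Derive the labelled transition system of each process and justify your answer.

P ≁ Q

Reachable graph of P (3 states):
  p0 = rec X. b.(c.a.X\{b,c})\{a,b} has moves --b--▸ p1
  p1 = (c.a.(rec X. b.(c.a.X\{b,c})\{a,b})\{b,c})\{a,b} has moves --c--▸ p2
  p2 = (a.(rec X. b.(c.a.X\{b,c})\{a,b})\{b,c})\{a,b} has moves stopped
Reachable graph of Q (2 states):
  q0 = rec X. b.(a.a.X\{b,c})\{a,b} has moves --b--▸ q1
  q1 = (a.a.(rec X. b.(a.a.X\{b,c})\{a,b})\{b,c})\{a,b} has moves stopped
Partition-refinement fixed point:
  B0 = {p0}
  B1 = {p1}
  B2 = {p2, q1}
  B3 = {q0}
p0 ∈ B0, q0 ∈ B3 → different blocks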